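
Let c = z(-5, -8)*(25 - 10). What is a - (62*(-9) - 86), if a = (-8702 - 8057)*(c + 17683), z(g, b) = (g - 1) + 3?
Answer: -295594598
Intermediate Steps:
z(g, b) = 2 + g (z(g, b) = (-1 + g) + 3 = 2 + g)
c = -45 (c = (2 - 5)*(25 - 10) = -3*15 = -45)
a = -295595242 (a = (-8702 - 8057)*(-45 + 17683) = -16759*17638 = -295595242)
a - (62*(-9) - 86) = -295595242 - (62*(-9) - 86) = -295595242 - (-558 - 86) = -295595242 - 1*(-644) = -295595242 + 644 = -295594598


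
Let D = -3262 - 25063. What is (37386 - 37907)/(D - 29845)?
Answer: 521/58170 ≈ 0.0089565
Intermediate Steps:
D = -28325
(37386 - 37907)/(D - 29845) = (37386 - 37907)/(-28325 - 29845) = -521/(-58170) = -521*(-1/58170) = 521/58170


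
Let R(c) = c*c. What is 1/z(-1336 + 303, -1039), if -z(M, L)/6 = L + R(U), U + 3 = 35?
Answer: 1/90 ≈ 0.011111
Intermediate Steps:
U = 32 (U = -3 + 35 = 32)
R(c) = c²
z(M, L) = -6144 - 6*L (z(M, L) = -6*(L + 32²) = -6*(L + 1024) = -6*(1024 + L) = -6144 - 6*L)
1/z(-1336 + 303, -1039) = 1/(-6144 - 6*(-1039)) = 1/(-6144 + 6234) = 1/90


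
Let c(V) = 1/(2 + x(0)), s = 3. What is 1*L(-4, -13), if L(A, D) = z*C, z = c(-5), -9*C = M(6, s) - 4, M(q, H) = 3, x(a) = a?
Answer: 1/18 ≈ 0.055556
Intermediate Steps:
C = 1/9 (C = -(3 - 4)/9 = -1/9*(-1) = 1/9 ≈ 0.11111)
c(V) = 1/2 (c(V) = 1/(2 + 0) = 1/2)
z = 1/2 ≈ 0.50000
L(A, D) = 1/18 (L(A, D) = (1/2)*(1/9) = 1/18)
1*L(-4, -13) = 1*(1/18) = 1/18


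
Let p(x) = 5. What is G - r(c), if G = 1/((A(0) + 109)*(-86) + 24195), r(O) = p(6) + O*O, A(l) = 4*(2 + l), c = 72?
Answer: -73336136/14133 ≈ -5189.0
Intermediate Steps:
A(l) = 8 + 4*l
r(O) = 5 + O**2 (r(O) = 5 + O*O = 5 + O**2)
G = 1/14133 (G = 1/(((8 + 4*0) + 109)*(-86) + 24195) = 1/(((8 + 0) + 109)*(-86) + 24195) = 1/((8 + 109)*(-86) + 24195) = 1/(117*(-86) + 24195) = 1/(-10062 + 24195) = 1/14133 ≈ 7.0756e-5)
G - r(c) = 1/14133 - (5 + 72**2) = 1/14133 - (5 + 5184) = 1/14133 - 1*5189 = 1/14133 - 5189 = -73336136/14133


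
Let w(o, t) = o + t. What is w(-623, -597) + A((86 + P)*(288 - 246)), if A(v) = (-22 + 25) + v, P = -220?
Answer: -6845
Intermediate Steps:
A(v) = 3 + v
w(-623, -597) + A((86 + P)*(288 - 246)) = (-623 - 597) + (3 + (86 - 220)*(288 - 246)) = -1220 + (3 - 134*42) = -1220 + (3 - 5628) = -1220 - 5625 = -6845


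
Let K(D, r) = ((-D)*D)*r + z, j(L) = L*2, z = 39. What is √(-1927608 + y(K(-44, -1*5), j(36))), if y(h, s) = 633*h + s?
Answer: 3*√469399 ≈ 2055.4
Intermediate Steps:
j(L) = 2*L
K(D, r) = 39 - r*D² (K(D, r) = ((-D)*D)*r + 39 = (-D²)*r + 39 = -r*D² + 39 = 39 - r*D²)
y(h, s) = s + 633*h
√(-1927608 + y(K(-44, -1*5), j(36))) = √(-1927608 + (2*36 + 633*(39 - 1*(-1*5)*(-44)²))) = √(-1927608 + (72 + 633*(39 - 1*(-5)*1936))) = √(-1927608 + (72 + 633*(39 + 9680))) = √(-1927608 + (72 + 633*9719)) = √(-1927608 + (72 + 6152127)) = √(-1927608 + 6152199) = √4224591 = 3*√469399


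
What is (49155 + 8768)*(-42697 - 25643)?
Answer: -3958457820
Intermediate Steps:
(49155 + 8768)*(-42697 - 25643) = 57923*(-68340) = -3958457820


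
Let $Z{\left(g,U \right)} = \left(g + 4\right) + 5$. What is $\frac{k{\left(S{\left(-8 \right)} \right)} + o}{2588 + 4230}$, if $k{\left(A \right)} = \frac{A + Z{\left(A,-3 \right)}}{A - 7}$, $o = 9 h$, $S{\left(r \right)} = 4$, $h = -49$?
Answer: $- \frac{670}{10227} \approx -0.065513$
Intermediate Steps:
$Z{\left(g,U \right)} = 9 + g$ ($Z{\left(g,U \right)} = \left(4 + g\right) + 5 = 9 + g$)
$o = -441$ ($o = 9 \left(-49\right) = -441$)
$k{\left(A \right)} = \frac{9 + 2 A}{-7 + A}$ ($k{\left(A \right)} = \frac{A + \left(9 + A\right)}{A - 7} = \frac{9 + 2 A}{-7 + A}$)
$\frac{k{\left(S{\left(-8 \right)} \right)} + o}{2588 + 4230} = \frac{\frac{9 + 2 \cdot 4}{-7 + 4} - 441}{2588 + 4230} = \frac{\frac{9 + 8}{-3} - 441}{6818} = \left(\left(- \frac{1}{3}\right) 17 - 441\right) \frac{1}{6818} = \left(- \frac{17}{3} - 441\right) \frac{1}{6818} = \left(- \frac{1340}{3}\right) \frac{1}{6818} = - \frac{670}{10227}$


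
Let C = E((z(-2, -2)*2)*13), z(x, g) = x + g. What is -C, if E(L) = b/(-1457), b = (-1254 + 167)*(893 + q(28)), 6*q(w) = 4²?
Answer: -2920769/4371 ≈ -668.21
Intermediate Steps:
q(w) = 8/3 (q(w) = (⅙)*4² = (⅙)*16 = 8/3)
z(x, g) = g + x
b = -2920769/3 (b = (-1254 + 167)*(893 + 8/3) = -1087*2687/3 = -2920769/3 ≈ -9.7359e+5)
E(L) = 2920769/4371 (E(L) = -2920769/3/(-1457) = -2920769/3*(-1/1457) = 2920769/4371)
C = 2920769/4371 ≈ 668.21
-C = -1*2920769/4371 = -2920769/4371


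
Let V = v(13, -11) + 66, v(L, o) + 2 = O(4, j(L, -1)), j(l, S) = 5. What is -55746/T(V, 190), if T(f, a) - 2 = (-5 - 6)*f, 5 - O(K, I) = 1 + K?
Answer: 3097/39 ≈ 79.410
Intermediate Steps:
O(K, I) = 4 - K (O(K, I) = 5 - (1 + K) = 5 + (-1 - K) = 4 - K)
v(L, o) = -2 (v(L, o) = -2 + (4 - 1*4) = -2 + (4 - 4) = -2 + 0 = -2)
V = 64 (V = -2 + 66 = 64)
T(f, a) = 2 - 11*f (T(f, a) = 2 + (-5 - 6)*f = 2 - 11*f)
-55746/T(V, 190) = -55746/(2 - 11*64) = -55746/(2 - 704) = -55746/(-702) = -55746*(-1/702) = 3097/39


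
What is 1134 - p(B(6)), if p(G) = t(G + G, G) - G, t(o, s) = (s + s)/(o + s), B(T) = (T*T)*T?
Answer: 4048/3 ≈ 1349.3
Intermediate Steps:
B(T) = T³ (B(T) = T²*T = T³)
t(o, s) = 2*s/(o + s) (t(o, s) = (2*s)/(o + s) = 2*s/(o + s))
p(G) = ⅔ - G (p(G) = 2*G/((G + G) + G) - G = 2*G/(2*G + G) - G = 2*G/((3*G)) - G = 2*G*(1/(3*G)) - G = ⅔ - G)
1134 - p(B(6)) = 1134 - (⅔ - 1*6³) = 1134 - (⅔ - 1*216) = 1134 - (⅔ - 216) = 1134 - 1*(-646/3) = 1134 + 646/3 = 4048/3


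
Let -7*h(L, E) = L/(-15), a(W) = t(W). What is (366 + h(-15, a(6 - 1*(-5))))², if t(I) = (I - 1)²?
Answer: 6558721/49 ≈ 1.3385e+5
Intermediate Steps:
t(I) = (-1 + I)²
a(W) = (-1 + W)²
h(L, E) = L/105 (h(L, E) = -L/(7*(-15)) = -L*(-1)/(7*15) = -(-1)*L/105 = L/105)
(366 + h(-15, a(6 - 1*(-5))))² = (366 + (1/105)*(-15))² = (366 - ⅐)² = (2561/7)² = 6558721/49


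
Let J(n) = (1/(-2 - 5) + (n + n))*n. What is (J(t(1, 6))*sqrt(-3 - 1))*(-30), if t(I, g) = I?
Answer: -780*I/7 ≈ -111.43*I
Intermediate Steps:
J(n) = n*(-1/7 + 2*n) (J(n) = (1/(-7) + 2*n)*n = (-1/7 + 2*n)*n = n*(-1/7 + 2*n))
(J(t(1, 6))*sqrt(-3 - 1))*(-30) = (((1/7)*1*(-1 + 14*1))*sqrt(-3 - 1))*(-30) = (((1/7)*1*(-1 + 14))*sqrt(-4))*(-30) = (((1/7)*1*13)*(2*I))*(-30) = (13*(2*I)/7)*(-30) = (26*I/7)*(-30) = -780*I/7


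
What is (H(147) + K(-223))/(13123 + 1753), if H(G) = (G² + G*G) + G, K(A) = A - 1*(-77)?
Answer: 43219/14876 ≈ 2.9053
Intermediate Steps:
K(A) = 77 + A (K(A) = A + 77 = 77 + A)
H(G) = G + 2*G² (H(G) = (G² + G²) + G = 2*G² + G = G + 2*G²)
(H(147) + K(-223))/(13123 + 1753) = (147*(1 + 2*147) + (77 - 223))/(13123 + 1753) = (147*(1 + 294) - 146)/14876 = (147*295 - 146)*(1/14876) = (43365 - 146)*(1/14876) = 43219*(1/14876) = 43219/14876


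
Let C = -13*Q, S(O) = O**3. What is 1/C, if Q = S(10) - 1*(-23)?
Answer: -1/13299 ≈ -7.5194e-5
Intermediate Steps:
Q = 1023 (Q = 10**3 - 1*(-23) = 1000 + 23 = 1023)
C = -13299 (C = -13*1023 = -13299)
1/C = 1/(-13299) = -1/13299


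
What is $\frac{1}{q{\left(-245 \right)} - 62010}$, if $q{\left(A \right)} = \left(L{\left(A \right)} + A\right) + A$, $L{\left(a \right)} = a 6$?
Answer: $- \frac{1}{63970} \approx -1.5632 \cdot 10^{-5}$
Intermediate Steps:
$L{\left(a \right)} = 6 a$
$q{\left(A \right)} = 8 A$ ($q{\left(A \right)} = \left(6 A + A\right) + A = 7 A + A = 8 A$)
$\frac{1}{q{\left(-245 \right)} - 62010} = \frac{1}{8 \left(-245\right) - 62010} = \frac{1}{-1960 - 62010} = \frac{1}{-63970} = - \frac{1}{63970}$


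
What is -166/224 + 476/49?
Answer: 1005/112 ≈ 8.9732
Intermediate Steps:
-166/224 + 476/49 = -166*1/224 + 476*(1/49) = -83/112 + 68/7 = 1005/112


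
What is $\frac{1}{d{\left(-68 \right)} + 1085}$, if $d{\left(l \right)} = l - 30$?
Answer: $\frac{1}{987} \approx 0.0010132$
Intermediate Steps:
$d{\left(l \right)} = -30 + l$ ($d{\left(l \right)} = l - 30 = -30 + l$)
$\frac{1}{d{\left(-68 \right)} + 1085} = \frac{1}{\left(-30 - 68\right) + 1085} = \frac{1}{-98 + 1085} = \frac{1}{987}$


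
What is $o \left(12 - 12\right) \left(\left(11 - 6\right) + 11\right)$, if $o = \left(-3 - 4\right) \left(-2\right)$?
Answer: $0$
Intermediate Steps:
$o = 14$ ($o = \left(-7\right) \left(-2\right) = 14$)
$o \left(12 - 12\right) \left(\left(11 - 6\right) + 11\right) = 14 \left(12 - 12\right) \left(\left(11 - 6\right) + 11\right) = 14 \cdot 0 \left(5 + 11\right) = 14 \cdot 0 \cdot 16 = 14 \cdot 0 = 0$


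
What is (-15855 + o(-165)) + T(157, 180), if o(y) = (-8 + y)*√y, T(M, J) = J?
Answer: -15675 - 173*I*√165 ≈ -15675.0 - 2222.2*I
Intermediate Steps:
o(y) = √y*(-8 + y)
(-15855 + o(-165)) + T(157, 180) = (-15855 + √(-165)*(-8 - 165)) + 180 = (-15855 + (I*√165)*(-173)) + 180 = (-15855 - 173*I*√165) + 180 = -15675 - 173*I*√165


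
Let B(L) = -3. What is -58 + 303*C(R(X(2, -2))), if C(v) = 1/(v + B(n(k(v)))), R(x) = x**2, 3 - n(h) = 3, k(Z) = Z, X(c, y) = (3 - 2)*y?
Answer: 245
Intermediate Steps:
X(c, y) = y (X(c, y) = 1*y = y)
n(h) = 0 (n(h) = 3 - 1*3 = 3 - 3 = 0)
C(v) = 1/(-3 + v) (C(v) = 1/(v - 3) = 1/(-3 + v))
-58 + 303*C(R(X(2, -2))) = -58 + 303/(-3 + (-2)**2) = -58 + 303/(-3 + 4) = -58 + 303/1 = -58 + 303*1 = -58 + 303 = 245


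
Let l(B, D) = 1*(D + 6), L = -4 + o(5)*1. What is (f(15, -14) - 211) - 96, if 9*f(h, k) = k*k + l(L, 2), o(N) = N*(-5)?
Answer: -853/3 ≈ -284.33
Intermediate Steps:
o(N) = -5*N
L = -29 (L = -4 - 5*5*1 = -4 - 25*1 = -4 - 25 = -29)
l(B, D) = 6 + D (l(B, D) = 1*(6 + D) = 6 + D)
f(h, k) = 8/9 + k²/9 (f(h, k) = (k*k + (6 + 2))/9 = (k² + 8)/9 = (8 + k²)/9 = 8/9 + k²/9)
(f(15, -14) - 211) - 96 = ((8/9 + (⅑)*(-14)²) - 211) - 96 = ((8/9 + (⅑)*196) - 211) - 96 = ((8/9 + 196/9) - 211) - 96 = (68/3 - 211) - 96 = -565/3 - 96 = -853/3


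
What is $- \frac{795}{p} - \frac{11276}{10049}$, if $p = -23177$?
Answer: $- \frac{253354897}{232905673} \approx -1.0878$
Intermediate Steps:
$- \frac{795}{p} - \frac{11276}{10049} = - \frac{795}{-23177} - \frac{11276}{10049} = \left(-795\right) \left(- \frac{1}{23177}\right) - \frac{11276}{10049} = \frac{795}{23177} - \frac{11276}{10049} = - \frac{253354897}{232905673}$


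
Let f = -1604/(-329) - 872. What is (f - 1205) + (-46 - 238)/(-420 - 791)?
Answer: -117925769/56917 ≈ -2071.9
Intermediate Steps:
f = -285284/329 (f = -1604*(-1/329) - 872 = 1604/329 - 872 = -285284/329 ≈ -867.13)
(f - 1205) + (-46 - 238)/(-420 - 791) = (-285284/329 - 1205) + (-46 - 238)/(-420 - 791) = -681729/329 - 284/(-1211) = -681729/329 - 284*(-1/1211) = -681729/329 + 284/1211 = -117925769/56917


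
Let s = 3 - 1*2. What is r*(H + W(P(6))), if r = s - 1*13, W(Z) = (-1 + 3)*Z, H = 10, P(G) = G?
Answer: -264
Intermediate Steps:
s = 1 (s = 3 - 2 = 1)
W(Z) = 2*Z
r = -12 (r = 1 - 1*13 = 1 - 13 = -12)
r*(H + W(P(6))) = -12*(10 + 2*6) = -12*(10 + 12) = -12*22 = -264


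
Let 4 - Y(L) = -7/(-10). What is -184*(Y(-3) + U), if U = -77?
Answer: 67804/5 ≈ 13561.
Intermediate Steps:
Y(L) = 33/10 (Y(L) = 4 - (-7)/(-10) = 4 - (-7)*(-1)/10 = 4 - 1*7/10 = 4 - 7/10 = 33/10)
-184*(Y(-3) + U) = -184*(33/10 - 77) = -184*(-737/10) = 67804/5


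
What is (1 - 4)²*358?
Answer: 3222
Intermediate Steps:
(1 - 4)²*358 = (-3)²*358 = 9*358 = 3222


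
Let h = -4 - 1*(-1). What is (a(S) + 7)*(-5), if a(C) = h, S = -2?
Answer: -20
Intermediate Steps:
h = -3 (h = -4 + 1 = -3)
a(C) = -3
(a(S) + 7)*(-5) = (-3 + 7)*(-5) = 4*(-5) = -20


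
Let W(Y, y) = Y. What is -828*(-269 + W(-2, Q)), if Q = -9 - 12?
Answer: 224388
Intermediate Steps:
Q = -21
-828*(-269 + W(-2, Q)) = -828*(-269 - 2) = -828*(-271) = 224388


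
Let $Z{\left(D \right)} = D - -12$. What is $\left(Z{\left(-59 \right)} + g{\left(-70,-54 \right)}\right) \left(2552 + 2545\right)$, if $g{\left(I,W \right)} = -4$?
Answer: $-259947$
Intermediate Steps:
$Z{\left(D \right)} = 12 + D$ ($Z{\left(D \right)} = D + 12 = 12 + D$)
$\left(Z{\left(-59 \right)} + g{\left(-70,-54 \right)}\right) \left(2552 + 2545\right) = \left(\left(12 - 59\right) - 4\right) \left(2552 + 2545\right) = \left(-47 - 4\right) 5097 = \left(-51\right) 5097 = -259947$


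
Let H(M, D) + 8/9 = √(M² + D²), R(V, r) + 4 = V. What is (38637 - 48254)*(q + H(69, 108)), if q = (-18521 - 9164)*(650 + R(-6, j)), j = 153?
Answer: 1533580752136/9 - 144255*√73 ≈ 1.7040e+11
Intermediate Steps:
R(V, r) = -4 + V
H(M, D) = -8/9 + √(D² + M²) (H(M, D) = -8/9 + √(M² + D²) = -8/9 + √(D² + M²))
q = -17718400 (q = (-18521 - 9164)*(650 + (-4 - 6)) = -27685*(650 - 10) = -27685*640 = -17718400)
(38637 - 48254)*(q + H(69, 108)) = (38637 - 48254)*(-17718400 + (-8/9 + √(108² + 69²))) = -9617*(-17718400 + (-8/9 + √(11664 + 4761))) = -9617*(-17718400 + (-8/9 + √16425)) = -9617*(-17718400 + (-8/9 + 15*√73)) = -9617*(-159465608/9 + 15*√73) = 1533580752136/9 - 144255*√73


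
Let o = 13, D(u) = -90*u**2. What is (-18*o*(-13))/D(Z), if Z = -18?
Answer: -169/1620 ≈ -0.10432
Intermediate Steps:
(-18*o*(-13))/D(Z) = (-18*13*(-13))/((-90*(-18)**2)) = (-234*(-13))/((-90*324)) = 3042/(-29160) = 3042*(-1/29160) = -169/1620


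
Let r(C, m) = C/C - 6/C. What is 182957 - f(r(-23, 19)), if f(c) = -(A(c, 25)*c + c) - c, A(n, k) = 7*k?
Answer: 4213144/23 ≈ 1.8318e+5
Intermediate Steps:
r(C, m) = 1 - 6/C
f(c) = -177*c (f(c) = -((7*25)*c + c) - c = -(175*c + c) - c = -176*c - c = -177*c)
182957 - f(r(-23, 19)) = 182957 - (-177)*(-6 - 23)/(-23) = 182957 - (-177)*(-1/23*(-29)) = 182957 - (-177)*29/23 = 182957 - 1*(-5133/23) = 182957 + 5133/23 = 4213144/23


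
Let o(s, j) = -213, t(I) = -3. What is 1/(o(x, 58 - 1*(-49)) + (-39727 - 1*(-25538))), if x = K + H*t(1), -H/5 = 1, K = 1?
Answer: -1/14402 ≈ -6.9435e-5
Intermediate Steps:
H = -5 (H = -5*1 = -5)
x = 16 (x = 1 - 5*(-3) = 1 + 15 = 16)
1/(o(x, 58 - 1*(-49)) + (-39727 - 1*(-25538))) = 1/(-213 + (-39727 - 1*(-25538))) = 1/(-213 + (-39727 + 25538)) = 1/(-213 - 14189) = 1/(-14402) = -1/14402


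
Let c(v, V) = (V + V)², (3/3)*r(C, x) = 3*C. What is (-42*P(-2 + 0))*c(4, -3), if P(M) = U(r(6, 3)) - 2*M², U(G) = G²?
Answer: -477792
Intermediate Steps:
r(C, x) = 3*C
c(v, V) = 4*V² (c(v, V) = (2*V)² = 4*V²)
P(M) = 324 - 2*M² (P(M) = (3*6)² - 2*M² = 18² - 2*M² = 324 - 2*M²)
(-42*P(-2 + 0))*c(4, -3) = (-42*(324 - 2*(-2 + 0)²))*(4*(-3)²) = (-42*(324 - 2*(-2)²))*(4*9) = -42*(324 - 2*4)*36 = -42*(324 - 8)*36 = -42*316*36 = -13272*36 = -477792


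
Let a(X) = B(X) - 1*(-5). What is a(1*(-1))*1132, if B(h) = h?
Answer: 4528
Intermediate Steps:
a(X) = 5 + X (a(X) = X - 1*(-5) = X + 5 = 5 + X)
a(1*(-1))*1132 = (5 + 1*(-1))*1132 = (5 - 1)*1132 = 4*1132 = 4528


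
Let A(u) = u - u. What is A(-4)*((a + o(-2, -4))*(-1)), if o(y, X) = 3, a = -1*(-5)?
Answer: 0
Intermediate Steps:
A(u) = 0
a = 5
A(-4)*((a + o(-2, -4))*(-1)) = 0*((5 + 3)*(-1)) = 0*(8*(-1)) = 0*(-8) = 0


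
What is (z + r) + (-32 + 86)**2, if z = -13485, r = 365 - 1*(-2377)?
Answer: -7827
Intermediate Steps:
r = 2742 (r = 365 + 2377 = 2742)
(z + r) + (-32 + 86)**2 = (-13485 + 2742) + (-32 + 86)**2 = -10743 + 54**2 = -10743 + 2916 = -7827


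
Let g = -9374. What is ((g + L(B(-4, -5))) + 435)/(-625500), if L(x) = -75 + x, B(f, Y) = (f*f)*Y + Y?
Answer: 1011/69500 ≈ 0.014547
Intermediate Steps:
B(f, Y) = Y + Y*f**2 (B(f, Y) = f**2*Y + Y = Y*f**2 + Y = Y + Y*f**2)
((g + L(B(-4, -5))) + 435)/(-625500) = ((-9374 + (-75 - 5*(1 + (-4)**2))) + 435)/(-625500) = ((-9374 + (-75 - 5*(1 + 16))) + 435)*(-1/625500) = ((-9374 + (-75 - 5*17)) + 435)*(-1/625500) = ((-9374 + (-75 - 85)) + 435)*(-1/625500) = ((-9374 - 160) + 435)*(-1/625500) = (-9534 + 435)*(-1/625500) = -9099*(-1/625500) = 1011/69500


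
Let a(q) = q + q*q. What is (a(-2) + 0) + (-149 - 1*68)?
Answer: -215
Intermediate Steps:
a(q) = q + q**2
(a(-2) + 0) + (-149 - 1*68) = (-2*(1 - 2) + 0) + (-149 - 1*68) = (-2*(-1) + 0) + (-149 - 68) = (2 + 0) - 217 = 2 - 217 = -215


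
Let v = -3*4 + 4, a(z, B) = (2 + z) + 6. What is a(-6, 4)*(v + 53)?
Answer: 90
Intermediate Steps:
a(z, B) = 8 + z
v = -8 (v = -12 + 4 = -8)
a(-6, 4)*(v + 53) = (8 - 6)*(-8 + 53) = 2*45 = 90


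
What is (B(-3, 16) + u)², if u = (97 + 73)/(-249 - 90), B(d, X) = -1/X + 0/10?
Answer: 9357481/29419776 ≈ 0.31807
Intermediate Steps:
B(d, X) = -1/X (B(d, X) = -1/X + 0*(⅒) = -1/X + 0 = -1/X)
u = -170/339 (u = 170/(-339) = 170*(-1/339) = -170/339 ≈ -0.50148)
(B(-3, 16) + u)² = (-1/16 - 170/339)² = (-3059/5424)² = 9357481/29419776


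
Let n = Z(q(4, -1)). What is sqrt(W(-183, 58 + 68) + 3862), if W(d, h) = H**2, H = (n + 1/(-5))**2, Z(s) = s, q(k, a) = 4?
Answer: sqrt(2544071)/25 ≈ 63.801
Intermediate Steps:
n = 4
H = 361/25 (H = (4 + 1/(-5))**2 = (4 - 1/5)**2 = (19/5)**2 = 361/25 ≈ 14.440)
W(d, h) = 130321/625 (W(d, h) = (361/25)**2 = 130321/625)
sqrt(W(-183, 58 + 68) + 3862) = sqrt(130321/625 + 3862) = sqrt(2544071/625) = sqrt(2544071)/25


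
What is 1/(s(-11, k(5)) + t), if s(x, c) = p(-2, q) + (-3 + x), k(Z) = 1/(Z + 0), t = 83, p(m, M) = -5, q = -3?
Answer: 1/64 ≈ 0.015625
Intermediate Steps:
k(Z) = 1/Z
s(x, c) = -8 + x (s(x, c) = -5 + (-3 + x) = -8 + x)
1/(s(-11, k(5)) + t) = 1/((-8 - 11) + 83) = 1/(-19 + 83) = 1/64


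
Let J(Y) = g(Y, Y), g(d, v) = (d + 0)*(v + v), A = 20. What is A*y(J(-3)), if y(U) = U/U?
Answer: 20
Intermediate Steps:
g(d, v) = 2*d*v (g(d, v) = d*(2*v) = 2*d*v)
J(Y) = 2*Y² (J(Y) = 2*Y*Y = 2*Y²)
y(U) = 1
A*y(J(-3)) = 20*1 = 20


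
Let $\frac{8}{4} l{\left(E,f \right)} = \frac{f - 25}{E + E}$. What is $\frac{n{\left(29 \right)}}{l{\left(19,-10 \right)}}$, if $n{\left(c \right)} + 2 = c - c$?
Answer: $\frac{152}{35} \approx 4.3429$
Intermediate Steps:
$n{\left(c \right)} = -2$ ($n{\left(c \right)} = -2 + \left(c - c\right) = -2 + 0 = -2$)
$l{\left(E,f \right)} = \frac{-25 + f}{4 E}$ ($l{\left(E,f \right)} = \frac{\left(f - 25\right) \frac{1}{E + E}}{2} = \frac{\left(-25 + f\right) \frac{1}{2 E}}{2} = \frac{\frac{1}{2} \frac{1}{E} \left(-25 + f\right)}{2} = \frac{-25 + f}{4 E}$)
$\frac{n{\left(29 \right)}}{l{\left(19,-10 \right)}} = - \frac{2}{\frac{1}{4} \cdot \frac{1}{19} \left(-25 - 10\right)} = - \frac{2}{\frac{1}{4} \cdot \frac{1}{19} \left(-35\right)} = - \frac{2}{- \frac{35}{76}} = \left(-2\right) \left(- \frac{76}{35}\right) = \frac{152}{35}$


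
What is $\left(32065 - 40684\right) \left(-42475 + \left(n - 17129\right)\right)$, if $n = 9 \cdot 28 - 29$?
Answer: $511804839$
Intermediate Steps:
$n = 223$ ($n = 252 - 29 = 223$)
$\left(32065 - 40684\right) \left(-42475 + \left(n - 17129\right)\right) = \left(32065 - 40684\right) \left(-42475 + \left(223 - 17129\right)\right) = - 8619 \left(-42475 - 16906\right) = \left(-8619\right) \left(-59381\right) = 511804839$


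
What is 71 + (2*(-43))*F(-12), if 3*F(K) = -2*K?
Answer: -617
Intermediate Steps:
F(K) = -2*K/3 (F(K) = (-2*K)/3 = -2*K/3)
71 + (2*(-43))*F(-12) = 71 + (2*(-43))*(-⅔*(-12)) = 71 - 86*8 = 71 - 688 = -617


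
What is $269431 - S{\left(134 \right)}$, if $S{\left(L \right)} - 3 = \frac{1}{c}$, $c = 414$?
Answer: $\frac{111543191}{414} \approx 2.6943 \cdot 10^{5}$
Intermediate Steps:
$S{\left(L \right)} = \frac{1243}{414}$ ($S{\left(L \right)} = 3 + \frac{1}{414} = \frac{1243}{414}$)
$269431 - S{\left(134 \right)} = 269431 - \frac{1243}{414} = \frac{111543191}{414}$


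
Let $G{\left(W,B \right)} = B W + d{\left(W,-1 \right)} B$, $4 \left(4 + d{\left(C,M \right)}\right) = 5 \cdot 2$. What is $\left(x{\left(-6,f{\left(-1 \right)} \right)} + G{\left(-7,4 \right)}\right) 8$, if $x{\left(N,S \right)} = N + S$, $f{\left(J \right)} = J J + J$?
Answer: $-320$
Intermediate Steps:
$d{\left(C,M \right)} = - \frac{3}{2}$ ($d{\left(C,M \right)} = -4 + \frac{5 \cdot 2}{4} = -4 + \frac{1}{4} \cdot 10 = -4 + \frac{5}{2} = - \frac{3}{2}$)
$f{\left(J \right)} = J + J^{2}$ ($f{\left(J \right)} = J^{2} + J = J + J^{2}$)
$G{\left(W,B \right)} = - \frac{3 B}{2} + B W$ ($G{\left(W,B \right)} = B W - \frac{3 B}{2} = - \frac{3 B}{2} + B W$)
$\left(x{\left(-6,f{\left(-1 \right)} \right)} + G{\left(-7,4 \right)}\right) 8 = \left(\left(-6 - \left(1 - 1\right)\right) + \frac{1}{2} \cdot 4 \left(-3 + 2 \left(-7\right)\right)\right) 8 = \left(\left(-6 - 0\right) + \frac{1}{2} \cdot 4 \left(-3 - 14\right)\right) 8 = \left(\left(-6 + 0\right) + \frac{1}{2} \cdot 4 \left(-17\right)\right) 8 = \left(-6 - 34\right) 8 = \left(-40\right) 8 = -320$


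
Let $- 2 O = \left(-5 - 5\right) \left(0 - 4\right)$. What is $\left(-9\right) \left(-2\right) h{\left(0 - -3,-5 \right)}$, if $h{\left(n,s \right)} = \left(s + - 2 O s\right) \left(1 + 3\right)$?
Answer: $-14760$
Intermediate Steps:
$O = -20$ ($O = - \frac{\left(-5 - 5\right) \left(0 - 4\right)}{2} = - \frac{\left(-10\right) \left(-4\right)}{2} = \left(- \frac{1}{2}\right) 40 = -20$)
$h{\left(n,s \right)} = 164 s$ ($h{\left(n,s \right)} = \left(s + \left(-2\right) \left(-20\right) s\right) \left(1 + 3\right) = \left(s + 40 s\right) 4 = 41 s 4 = 164 s$)
$\left(-9\right) \left(-2\right) h{\left(0 - -3,-5 \right)} = \left(-9\right) \left(-2\right) 164 \left(-5\right) = 18 \left(-820\right) = -14760$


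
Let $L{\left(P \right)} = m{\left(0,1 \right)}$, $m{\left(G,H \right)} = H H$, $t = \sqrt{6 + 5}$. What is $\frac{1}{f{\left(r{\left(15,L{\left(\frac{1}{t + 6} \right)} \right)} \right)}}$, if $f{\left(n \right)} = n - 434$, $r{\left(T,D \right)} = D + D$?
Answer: $- \frac{1}{432} \approx -0.0023148$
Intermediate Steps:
$t = \sqrt{11} \approx 3.3166$
$m{\left(G,H \right)} = H^{2}$
$L{\left(P \right)} = 1$ ($L{\left(P \right)} = 1^{2} = 1$)
$r{\left(T,D \right)} = 2 D$
$f{\left(n \right)} = -434 + n$
$\frac{1}{f{\left(r{\left(15,L{\left(\frac{1}{t + 6} \right)} \right)} \right)}} = \frac{1}{-434 + 2 \cdot 1} = \frac{1}{-434 + 2} = \frac{1}{-432} = - \frac{1}{432}$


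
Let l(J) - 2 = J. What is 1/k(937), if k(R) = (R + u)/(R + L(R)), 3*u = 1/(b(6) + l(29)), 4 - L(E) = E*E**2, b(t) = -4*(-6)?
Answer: -67869120990/77303 ≈ -8.7796e+5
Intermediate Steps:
b(t) = 24
l(J) = 2 + J
L(E) = 4 - E**3 (L(E) = 4 - E*E**2 = 4 - E**3)
u = 1/165 (u = 1/(3*(24 + (2 + 29))) = 1/(3*(24 + 31)) = (1/3)/55 = (1/3)*(1/55) = 1/165 ≈ 0.0060606)
k(R) = (1/165 + R)/(4 + R - R**3) (k(R) = (R + 1/165)/(R + (4 - R**3)) = (1/165 + R)/(4 + R - R**3))
1/k(937) = 1/((1/165 + 937)/(4 + 937 - 1*937**3)) = 1/((154606/165)/(4 + 937 - 1*822656953)) = 1/((154606/165)/(4 + 937 - 822656953)) = 1/((154606/165)/(-822656012)) = 1/(-1/822656012*154606/165) = 1/(-77303/67869120990) = -67869120990/77303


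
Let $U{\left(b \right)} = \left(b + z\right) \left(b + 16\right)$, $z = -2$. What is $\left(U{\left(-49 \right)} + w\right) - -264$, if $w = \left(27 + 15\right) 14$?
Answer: $2535$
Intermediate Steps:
$w = 588$ ($w = 42 \cdot 14 = 588$)
$U{\left(b \right)} = \left(-2 + b\right) \left(16 + b\right)$ ($U{\left(b \right)} = \left(b - 2\right) \left(b + 16\right) = \left(-2 + b\right) \left(16 + b\right)$)
$\left(U{\left(-49 \right)} + w\right) - -264 = \left(\left(-32 + \left(-49\right)^{2} + 14 \left(-49\right)\right) + 588\right) - -264 = \left(\left(-32 + 2401 - 686\right) + 588\right) + 264 = \left(1683 + 588\right) + 264 = 2271 + 264 = 2535$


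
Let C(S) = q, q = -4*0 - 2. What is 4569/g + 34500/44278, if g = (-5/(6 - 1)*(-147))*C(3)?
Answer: -32027197/2169622 ≈ -14.762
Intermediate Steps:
q = -2 (q = 0 - 2 = -2)
C(S) = -2
g = -294 (g = (-5/(6 - 1)*(-147))*(-2) = (-5/5*(-147))*(-2) = (-5*⅕*(-147))*(-2) = -1*(-147)*(-2) = 147*(-2) = -294)
4569/g + 34500/44278 = 4569/(-294) + 34500/44278 = 4569*(-1/294) + 34500*(1/44278) = -1523/98 + 17250/22139 = -32027197/2169622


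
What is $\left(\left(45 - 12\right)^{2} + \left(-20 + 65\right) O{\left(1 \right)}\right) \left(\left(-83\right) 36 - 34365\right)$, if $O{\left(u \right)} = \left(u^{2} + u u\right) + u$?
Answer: $-45720072$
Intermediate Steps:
$O{\left(u \right)} = u + 2 u^{2}$ ($O{\left(u \right)} = \left(u^{2} + u^{2}\right) + u = 2 u^{2} + u = u + 2 u^{2}$)
$\left(\left(45 - 12\right)^{2} + \left(-20 + 65\right) O{\left(1 \right)}\right) \left(\left(-83\right) 36 - 34365\right) = \left(\left(45 - 12\right)^{2} + \left(-20 + 65\right) 1 \left(1 + 2 \cdot 1\right)\right) \left(\left(-83\right) 36 - 34365\right) = \left(33^{2} + 45 \cdot 1 \left(1 + 2\right)\right) \left(-2988 - 34365\right) = \left(1089 + 45 \cdot 1 \cdot 3\right) \left(-37353\right) = \left(1089 + 45 \cdot 3\right) \left(-37353\right) = \left(1089 + 135\right) \left(-37353\right) = 1224 \left(-37353\right) = -45720072$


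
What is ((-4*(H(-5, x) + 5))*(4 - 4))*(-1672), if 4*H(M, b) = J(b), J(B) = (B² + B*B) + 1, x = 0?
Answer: 0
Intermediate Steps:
J(B) = 1 + 2*B² (J(B) = (B² + B²) + 1 = 2*B² + 1 = 1 + 2*B²)
H(M, b) = ¼ + b²/2 (H(M, b) = (1 + 2*b²)/4 = ¼ + b²/2)
((-4*(H(-5, x) + 5))*(4 - 4))*(-1672) = ((-4*((¼ + (½)*0²) + 5))*(4 - 4))*(-1672) = (-4*((¼ + (½)*0) + 5)*0)*(-1672) = (-4*((¼ + 0) + 5)*0)*(-1672) = (-4*(¼ + 5)*0)*(-1672) = (-4*21/4*0)*(-1672) = -21*0*(-1672) = 0*(-1672) = 0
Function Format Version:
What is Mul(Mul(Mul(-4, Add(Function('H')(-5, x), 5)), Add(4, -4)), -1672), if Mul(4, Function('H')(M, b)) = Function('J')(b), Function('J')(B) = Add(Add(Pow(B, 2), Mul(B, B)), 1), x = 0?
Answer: 0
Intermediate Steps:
Function('J')(B) = Add(1, Mul(2, Pow(B, 2))) (Function('J')(B) = Add(Add(Pow(B, 2), Pow(B, 2)), 1) = Add(Mul(2, Pow(B, 2)), 1) = Add(1, Mul(2, Pow(B, 2))))
Function('H')(M, b) = Add(Rational(1, 4), Mul(Rational(1, 2), Pow(b, 2))) (Function('H')(M, b) = Mul(Rational(1, 4), Add(1, Mul(2, Pow(b, 2)))) = Add(Rational(1, 4), Mul(Rational(1, 2), Pow(b, 2))))
Mul(Mul(Mul(-4, Add(Function('H')(-5, x), 5)), Add(4, -4)), -1672) = Mul(Mul(Mul(-4, Add(Add(Rational(1, 4), Mul(Rational(1, 2), Pow(0, 2))), 5)), Add(4, -4)), -1672) = Mul(Mul(Mul(-4, Add(Add(Rational(1, 4), Mul(Rational(1, 2), 0)), 5)), 0), -1672) = Mul(Mul(Mul(-4, Add(Add(Rational(1, 4), 0), 5)), 0), -1672) = Mul(Mul(Mul(-4, Add(Rational(1, 4), 5)), 0), -1672) = Mul(Mul(Mul(-4, Rational(21, 4)), 0), -1672) = Mul(Mul(-21, 0), -1672) = Mul(0, -1672) = 0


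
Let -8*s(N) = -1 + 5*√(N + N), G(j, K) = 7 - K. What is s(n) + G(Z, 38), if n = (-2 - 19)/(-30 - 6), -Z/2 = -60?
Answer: -247/8 - 5*√42/48 ≈ -31.550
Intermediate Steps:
Z = 120 (Z = -2*(-60) = 120)
n = 7/12 (n = -21/(-36) = -21*(-1/36) = 7/12 ≈ 0.58333)
s(N) = ⅛ - 5*√2*√N/8 (s(N) = -(-1 + 5*√(N + N))/8 = -(-1 + 5*√(2*N))/8 = -(-1 + 5*(√2*√N))/8 = -(-1 + 5*√2*√N)/8 = ⅛ - 5*√2*√N/8)
s(n) + G(Z, 38) = (⅛ - 5*√2*√(7/12)/8) + (7 - 1*38) = (⅛ - 5*√2*√21/6/8) + (7 - 38) = (⅛ - 5*√42/48) - 31 = -247/8 - 5*√42/48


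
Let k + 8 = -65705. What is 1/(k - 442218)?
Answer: -1/507931 ≈ -1.9688e-6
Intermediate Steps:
k = -65713 (k = -8 - 65705 = -65713)
1/(k - 442218) = 1/(-65713 - 442218) = 1/(-507931) = -1/507931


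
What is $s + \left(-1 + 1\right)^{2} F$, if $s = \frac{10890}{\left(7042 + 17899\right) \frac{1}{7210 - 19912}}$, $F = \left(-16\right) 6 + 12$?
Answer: $- \frac{138324780}{24941} \approx -5546.1$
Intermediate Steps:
$F = -84$ ($F = -96 + 12 = -84$)
$s = - \frac{138324780}{24941}$ ($s = \frac{10890}{24941 \frac{1}{-12702}} = \frac{10890}{24941 \left(- \frac{1}{12702}\right)} = \frac{10890}{- \frac{24941}{12702}} = 10890 \left(- \frac{12702}{24941}\right) = - \frac{138324780}{24941} \approx -5546.1$)
$s + \left(-1 + 1\right)^{2} F = - \frac{138324780}{24941} + \left(-1 + 1\right)^{2} \left(-84\right) = - \frac{138324780}{24941} + 0^{2} \left(-84\right) = - \frac{138324780}{24941} + 0 \left(-84\right) = - \frac{138324780}{24941} + 0 = - \frac{138324780}{24941}$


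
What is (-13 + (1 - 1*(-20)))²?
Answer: 64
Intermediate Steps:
(-13 + (1 - 1*(-20)))² = (-13 + (1 + 20))² = (-13 + 21)² = 8² = 64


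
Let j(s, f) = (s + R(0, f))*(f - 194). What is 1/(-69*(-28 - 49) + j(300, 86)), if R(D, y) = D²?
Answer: -1/27087 ≈ -3.6918e-5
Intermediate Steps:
j(s, f) = s*(-194 + f) (j(s, f) = (s + 0²)*(f - 194) = (s + 0)*(-194 + f) = s*(-194 + f))
1/(-69*(-28 - 49) + j(300, 86)) = 1/(-69*(-28 - 49) + 300*(-194 + 86)) = 1/(-69*(-77) + 300*(-108)) = 1/(5313 - 32400) = 1/(-27087) = -1/27087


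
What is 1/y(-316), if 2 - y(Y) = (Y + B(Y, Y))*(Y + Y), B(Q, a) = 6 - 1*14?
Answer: -1/204766 ≈ -4.8836e-6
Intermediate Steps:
B(Q, a) = -8 (B(Q, a) = 6 - 14 = -8)
y(Y) = 2 - 2*Y*(-8 + Y) (y(Y) = 2 - (Y - 8)*(Y + Y) = 2 - (-8 + Y)*2*Y = 2 - 2*Y*(-8 + Y))
1/y(-316) = 1/(2 - 2*(-316)² + 16*(-316)) = 1/(2 - 2*99856 - 5056) = 1/(2 - 199712 - 5056) = 1/(-204766) = -1/204766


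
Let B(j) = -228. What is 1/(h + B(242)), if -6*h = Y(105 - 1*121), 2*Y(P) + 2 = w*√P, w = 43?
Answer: -8202/1876085 + 516*I/1876085 ≈ -0.0043719 + 0.00027504*I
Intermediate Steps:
Y(P) = -1 + 43*√P/2 (Y(P) = -1 + (43*√P)/2 = -1 + 43*√P/2)
h = ⅙ - 43*I/3 (h = -(-1 + 43*√(105 - 1*121)/2)/6 = -(-1 + 43*√(105 - 121)/2)/6 = -(-1 + 43*√(-16)/2)/6 = -(-1 + 43*(4*I)/2)/6 = -(-1 + 86*I)/6 = ⅙ - 43*I/3 ≈ 0.16667 - 14.333*I)
1/(h + B(242)) = 1/((⅙ - 43*I/3) - 228) = 1/(-1367/6 - 43*I/3) = 36*(-1367/6 + 43*I/3)/1876085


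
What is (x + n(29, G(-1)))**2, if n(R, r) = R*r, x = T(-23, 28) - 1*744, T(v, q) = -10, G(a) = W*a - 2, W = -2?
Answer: 568516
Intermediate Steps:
G(a) = -2 - 2*a (G(a) = -2*a - 2 = -2 - 2*a)
x = -754 (x = -10 - 1*744 = -10 - 744 = -754)
(x + n(29, G(-1)))**2 = (-754 + 29*(-2 - 2*(-1)))**2 = (-754 + 29*(-2 + 2))**2 = (-754 + 29*0)**2 = (-754 + 0)**2 = (-754)**2 = 568516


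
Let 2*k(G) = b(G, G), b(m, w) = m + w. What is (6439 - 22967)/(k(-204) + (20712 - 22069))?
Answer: 16528/1561 ≈ 10.588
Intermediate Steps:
k(G) = G (k(G) = (G + G)/2 = (2*G)/2 = G)
(6439 - 22967)/(k(-204) + (20712 - 22069)) = (6439 - 22967)/(-204 + (20712 - 22069)) = -16528/(-204 - 1357) = -16528/(-1561) = -16528*(-1/1561) = 16528/1561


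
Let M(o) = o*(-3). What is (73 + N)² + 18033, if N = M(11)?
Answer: 19633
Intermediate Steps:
M(o) = -3*o
N = -33 (N = -3*11 = -33)
(73 + N)² + 18033 = (73 - 33)² + 18033 = 40² + 18033 = 1600 + 18033 = 19633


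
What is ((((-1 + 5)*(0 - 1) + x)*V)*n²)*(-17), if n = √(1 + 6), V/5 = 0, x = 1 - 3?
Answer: 0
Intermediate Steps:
x = -2
V = 0 (V = 5*0 = 0)
n = √7 ≈ 2.6458
((((-1 + 5)*(0 - 1) + x)*V)*n²)*(-17) = ((((-1 + 5)*(0 - 1) - 2)*0)*(√7)²)*(-17) = (((4*(-1) - 2)*0)*7)*(-17) = (((-4 - 2)*0)*7)*(-17) = (-6*0*7)*(-17) = (0*7)*(-17) = 0*(-17) = 0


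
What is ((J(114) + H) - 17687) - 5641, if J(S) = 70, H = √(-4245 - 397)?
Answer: -23258 + I*√4642 ≈ -23258.0 + 68.132*I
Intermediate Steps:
H = I*√4642 (H = √(-4642) = I*√4642 ≈ 68.132*I)
((J(114) + H) - 17687) - 5641 = ((70 + I*√4642) - 17687) - 5641 = (-17617 + I*√4642) - 5641 = -23258 + I*√4642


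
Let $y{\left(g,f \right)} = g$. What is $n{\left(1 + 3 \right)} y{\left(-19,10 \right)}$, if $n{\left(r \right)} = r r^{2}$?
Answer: $-1216$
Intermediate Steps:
$n{\left(r \right)} = r^{3}$
$n{\left(1 + 3 \right)} y{\left(-19,10 \right)} = \left(1 + 3\right)^{3} \left(-19\right) = 4^{3} \left(-19\right) = 64 \left(-19\right) = -1216$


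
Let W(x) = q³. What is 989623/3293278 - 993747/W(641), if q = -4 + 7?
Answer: -1090886137615/29639502 ≈ -36805.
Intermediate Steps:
q = 3
W(x) = 27 (W(x) = 3³ = 27)
989623/3293278 - 993747/W(641) = 989623/3293278 - 993747/27 = 989623*(1/3293278) - 993747*1/27 = 989623/3293278 - 331249/9 = -1090886137615/29639502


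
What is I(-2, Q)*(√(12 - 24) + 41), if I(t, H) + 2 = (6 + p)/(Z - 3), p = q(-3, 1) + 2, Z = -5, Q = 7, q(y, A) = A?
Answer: -1025/8 - 25*I*√3/4 ≈ -128.13 - 10.825*I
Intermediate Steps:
p = 3 (p = 1 + 2 = 3)
I(t, H) = -25/8 (I(t, H) = -2 + (6 + 3)/(-5 - 3) = -2 + 9/(-8) = -2 + 9*(-⅛) = -2 - 9/8 = -25/8)
I(-2, Q)*(√(12 - 24) + 41) = -25*(√(12 - 24) + 41)/8 = -25*(√(-12) + 41)/8 = -25*(2*I*√3 + 41)/8 = -25*(41 + 2*I*√3)/8 = -1025/8 - 25*I*√3/4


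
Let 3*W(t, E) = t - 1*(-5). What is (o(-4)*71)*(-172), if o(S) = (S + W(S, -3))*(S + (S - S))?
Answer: -537328/3 ≈ -1.7911e+5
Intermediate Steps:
W(t, E) = 5/3 + t/3 (W(t, E) = (t - 1*(-5))/3 = (t + 5)/3 = (5 + t)/3 = 5/3 + t/3)
o(S) = S*(5/3 + 4*S/3) (o(S) = (S + (5/3 + S/3))*(S + (S - S)) = (5/3 + 4*S/3)*(S + 0) = (5/3 + 4*S/3)*S = S*(5/3 + 4*S/3))
(o(-4)*71)*(-172) = (((⅓)*(-4)*(5 + 4*(-4)))*71)*(-172) = (((⅓)*(-4)*(5 - 16))*71)*(-172) = (((⅓)*(-4)*(-11))*71)*(-172) = ((44/3)*71)*(-172) = (3124/3)*(-172) = -537328/3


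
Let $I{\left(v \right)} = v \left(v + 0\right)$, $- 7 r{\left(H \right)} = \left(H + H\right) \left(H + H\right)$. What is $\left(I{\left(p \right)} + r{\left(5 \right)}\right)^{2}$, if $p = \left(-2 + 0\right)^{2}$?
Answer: $\frac{144}{49} \approx 2.9388$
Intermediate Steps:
$r{\left(H \right)} = - \frac{4 H^{2}}{7}$ ($r{\left(H \right)} = - \frac{\left(H + H\right) \left(H + H\right)}{7} = - \frac{2 H 2 H}{7} = - \frac{4 H^{2}}{7}$)
$p = 4$ ($p = \left(-2\right)^{2} = 4$)
$I{\left(v \right)} = v^{2}$ ($I{\left(v \right)} = v v = v^{2}$)
$\left(I{\left(p \right)} + r{\left(5 \right)}\right)^{2} = \left(4^{2} - \frac{4 \cdot 5^{2}}{7}\right)^{2} = \left(16 - \frac{100}{7}\right)^{2} = \left(\frac{12}{7}\right)^{2} = \frac{144}{49}$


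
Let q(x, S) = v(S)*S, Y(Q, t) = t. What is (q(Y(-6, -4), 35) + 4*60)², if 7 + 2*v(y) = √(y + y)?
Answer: 140975/4 + 8225*√70/2 ≈ 69651.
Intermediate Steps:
v(y) = -7/2 + √2*√y/2 (v(y) = -7/2 + √(y + y)/2 = -7/2 + √(2*y)/2 = -7/2 + (√2*√y)/2 = -7/2 + √2*√y/2)
q(x, S) = S*(-7/2 + √2*√S/2) (q(x, S) = (-7/2 + √2*√S/2)*S = S*(-7/2 + √2*√S/2))
(q(Y(-6, -4), 35) + 4*60)² = ((½)*35*(-7 + √2*√35) + 4*60)² = ((½)*35*(-7 + √70) + 240)² = ((-245/2 + 35*√70/2) + 240)² = (235/2 + 35*√70/2)²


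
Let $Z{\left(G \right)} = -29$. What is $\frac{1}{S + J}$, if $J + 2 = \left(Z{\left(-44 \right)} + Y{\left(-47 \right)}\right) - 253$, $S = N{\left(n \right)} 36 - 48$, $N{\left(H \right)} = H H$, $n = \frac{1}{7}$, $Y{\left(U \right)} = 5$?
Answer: $- \frac{49}{15987} \approx -0.003065$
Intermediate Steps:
$n = \frac{1}{7} \approx 0.14286$
$N{\left(H \right)} = H^{2}$
$S = - \frac{2316}{49}$ ($S = \left(\frac{1}{7}\right)^{2} \cdot 36 - 48 = \frac{1}{49} \cdot 36 - 48 = \frac{36}{49} - 48 = - \frac{2316}{49} \approx -47.265$)
$J = -279$ ($J = -2 + \left(\left(-29 + 5\right) - 253\right) = -2 - 277 = -279$)
$\frac{1}{S + J} = \frac{1}{- \frac{2316}{49} - 279} = \frac{1}{- \frac{15987}{49}} = - \frac{49}{15987}$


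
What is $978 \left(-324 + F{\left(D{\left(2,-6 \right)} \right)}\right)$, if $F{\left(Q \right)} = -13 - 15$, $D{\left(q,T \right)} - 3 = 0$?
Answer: $-344256$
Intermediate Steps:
$D{\left(q,T \right)} = 3$ ($D{\left(q,T \right)} = 3 + 0 = 3$)
$F{\left(Q \right)} = -28$
$978 \left(-324 + F{\left(D{\left(2,-6 \right)} \right)}\right) = 978 \left(-324 - 28\right) = 978 \left(-352\right) = -344256$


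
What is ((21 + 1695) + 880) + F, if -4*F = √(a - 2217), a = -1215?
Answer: 2596 - I*√858/2 ≈ 2596.0 - 14.646*I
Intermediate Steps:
F = -I*√858/2 (F = -√(-1215 - 2217)/4 = -I*√858/2 ≈ -14.646*I)
((21 + 1695) + 880) + F = ((21 + 1695) + 880) - I*√858/2 = (1716 + 880) - I*√858/2 = 2596 - I*√858/2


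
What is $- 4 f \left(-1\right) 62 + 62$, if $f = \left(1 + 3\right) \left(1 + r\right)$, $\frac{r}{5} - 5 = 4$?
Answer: $45694$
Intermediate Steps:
$r = 45$ ($r = 25 + 5 \cdot 4 = 25 + 20 = 45$)
$f = 184$ ($f = \left(1 + 3\right) \left(1 + 45\right) = 4 \cdot 46 = 184$)
$- 4 f \left(-1\right) 62 + 62 = \left(-4\right) 184 \left(-1\right) 62 + 62 = \left(-736\right) \left(-1\right) 62 + 62 = 736 \cdot 62 + 62 = 45632 + 62 = 45694$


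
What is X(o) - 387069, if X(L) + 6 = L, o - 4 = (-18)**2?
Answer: -386747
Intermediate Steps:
o = 328 (o = 4 + (-18)**2 = 4 + 324 = 328)
X(L) = -6 + L
X(o) - 387069 = (-6 + 328) - 387069 = 322 - 387069 = -386747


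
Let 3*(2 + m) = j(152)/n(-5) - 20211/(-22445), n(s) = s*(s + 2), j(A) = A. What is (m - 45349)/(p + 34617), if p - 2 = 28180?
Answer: -9160385794/12685711995 ≈ -0.72210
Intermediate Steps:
p = 28182 (p = 2 + 28180 = 28182)
n(s) = s*(2 + s)
m = 338951/202005 (m = -2 + (152/((-5*(2 - 5))) - 20211/(-22445))/3 = -2 + (152/((-5*(-3))) - 20211*(-1/22445))/3 = -2 + (152/15 + 20211/22445)/3 = -2 + (⅓)*(742961/67335) = -2 + 742961/202005 = 338951/202005 ≈ 1.6779)
(m - 45349)/(p + 34617) = (338951/202005 - 45349)/(28182 + 34617) = -9160385794/202005/62799 = -9160385794/202005*1/62799 = -9160385794/12685711995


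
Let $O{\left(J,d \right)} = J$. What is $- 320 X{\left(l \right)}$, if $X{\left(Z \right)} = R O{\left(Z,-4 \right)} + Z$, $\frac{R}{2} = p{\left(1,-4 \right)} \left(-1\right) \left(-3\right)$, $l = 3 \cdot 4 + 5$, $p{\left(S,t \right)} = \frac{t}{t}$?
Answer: $-38080$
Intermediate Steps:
$p{\left(S,t \right)} = 1$
$l = 17$ ($l = 12 + 5 = 17$)
$R = 6$ ($R = 2 \cdot 1 \left(-1\right) \left(-3\right) = 2 \left(\left(-1\right) \left(-3\right)\right) = 2 \cdot 3 = 6$)
$X{\left(Z \right)} = 7 Z$ ($X{\left(Z \right)} = 6 Z + Z = 7 Z$)
$- 320 X{\left(l \right)} = - 320 \cdot 7 \cdot 17 = \left(-320\right) 119 = -38080$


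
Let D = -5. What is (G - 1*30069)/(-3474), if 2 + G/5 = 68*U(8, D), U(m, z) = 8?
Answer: 27359/3474 ≈ 7.8754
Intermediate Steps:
G = 2710 (G = -10 + 5*(68*8) = -10 + 5*544 = -10 + 2720 = 2710)
(G - 1*30069)/(-3474) = (2710 - 1*30069)/(-3474) = (2710 - 30069)*(-1/3474) = -27359*(-1/3474) = 27359/3474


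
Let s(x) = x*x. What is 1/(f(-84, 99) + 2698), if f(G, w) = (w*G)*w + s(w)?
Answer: -1/810785 ≈ -1.2334e-6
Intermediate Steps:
s(x) = x**2
f(G, w) = w**2 + G*w**2 (f(G, w) = (w*G)*w + w**2 = (G*w)*w + w**2 = G*w**2 + w**2 = w**2 + G*w**2)
1/(f(-84, 99) + 2698) = 1/(99**2*(1 - 84) + 2698) = 1/(9801*(-83) + 2698) = 1/(-813483 + 2698) = 1/(-810785) = -1/810785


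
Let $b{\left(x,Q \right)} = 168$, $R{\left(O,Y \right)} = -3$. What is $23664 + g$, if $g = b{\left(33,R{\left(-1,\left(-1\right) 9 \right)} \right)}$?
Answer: $23832$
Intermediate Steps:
$g = 168$
$23664 + g = 23664 + 168 = 23832$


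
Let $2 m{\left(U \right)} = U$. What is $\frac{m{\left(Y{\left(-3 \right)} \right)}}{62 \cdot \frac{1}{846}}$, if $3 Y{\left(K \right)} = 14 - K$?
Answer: $\frac{2397}{62} \approx 38.661$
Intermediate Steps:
$Y{\left(K \right)} = \frac{14}{3} - \frac{K}{3}$ ($Y{\left(K \right)} = \frac{14 - K}{3} = \frac{14}{3} - \frac{K}{3}$)
$m{\left(U \right)} = \frac{U}{2}$
$\frac{m{\left(Y{\left(-3 \right)} \right)}}{62 \cdot \frac{1}{846}} = \frac{\frac{1}{2} \left(\frac{14}{3} - -1\right)}{62 \cdot \frac{1}{846}} = \frac{\frac{1}{2} \left(\frac{14}{3} + 1\right)}{62 \cdot \frac{1}{846}} = \frac{\frac{1}{2} \cdot \frac{17}{3}}{\frac{31}{423}} = \frac{17}{6} \cdot \frac{423}{31} = \frac{2397}{62}$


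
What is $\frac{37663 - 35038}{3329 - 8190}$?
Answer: $- \frac{2625}{4861} \approx -0.54001$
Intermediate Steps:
$\frac{37663 - 35038}{3329 - 8190} = \frac{2625}{-4861} = 2625 \left(- \frac{1}{4861}\right) = - \frac{2625}{4861}$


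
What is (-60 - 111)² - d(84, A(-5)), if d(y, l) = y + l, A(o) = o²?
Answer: 29132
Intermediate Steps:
d(y, l) = l + y
(-60 - 111)² - d(84, A(-5)) = (-60 - 111)² - ((-5)² + 84) = (-171)² - (25 + 84) = 29241 - 1*109 = 29241 - 109 = 29132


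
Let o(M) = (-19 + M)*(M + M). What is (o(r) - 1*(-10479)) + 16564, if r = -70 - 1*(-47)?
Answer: 28975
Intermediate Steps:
r = -23 (r = -70 + 47 = -23)
o(M) = 2*M*(-19 + M) (o(M) = (-19 + M)*(2*M) = 2*M*(-19 + M))
(o(r) - 1*(-10479)) + 16564 = (2*(-23)*(-19 - 23) - 1*(-10479)) + 16564 = (2*(-23)*(-42) + 10479) + 16564 = (1932 + 10479) + 16564 = 12411 + 16564 = 28975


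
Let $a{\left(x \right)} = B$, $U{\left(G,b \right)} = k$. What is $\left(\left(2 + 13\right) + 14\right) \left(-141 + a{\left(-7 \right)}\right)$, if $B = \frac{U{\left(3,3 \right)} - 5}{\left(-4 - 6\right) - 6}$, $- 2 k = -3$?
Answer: $- \frac{130645}{32} \approx -4082.7$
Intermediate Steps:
$k = \frac{3}{2}$ ($k = \left(- \frac{1}{2}\right) \left(-3\right) = \frac{3}{2} \approx 1.5$)
$U{\left(G,b \right)} = \frac{3}{2}$
$B = \frac{7}{32}$ ($B = \frac{\frac{3}{2} - 5}{\left(-4 - 6\right) - 6} = - \frac{7}{2 \left(\left(-4 - 6\right) - 6\right)} = - \frac{7}{2 \left(-10 - 6\right)} = - \frac{7}{2 \left(-16\right)} = \left(- \frac{7}{2}\right) \left(- \frac{1}{16}\right) = \frac{7}{32} \approx 0.21875$)
$a{\left(x \right)} = \frac{7}{32}$
$\left(\left(2 + 13\right) + 14\right) \left(-141 + a{\left(-7 \right)}\right) = \left(\left(2 + 13\right) + 14\right) \left(-141 + \frac{7}{32}\right) = \left(15 + 14\right) \left(- \frac{4505}{32}\right) = 29 \left(- \frac{4505}{32}\right) = - \frac{130645}{32}$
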